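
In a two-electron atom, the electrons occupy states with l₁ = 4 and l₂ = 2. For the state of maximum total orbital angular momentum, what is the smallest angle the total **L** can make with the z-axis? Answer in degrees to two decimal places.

The total orbital quantum number L ranges from |l₁ − l₂| to l₁ + l₂ in integer steps.
Allowed values: L = 2, 3, 4, 5, 6.
The maximum is L = 6, with |L_tot| = ℏ√(6·7) = √42 ℏ.
The minimum angle with z is arccos(6/√42) ≈ 22.21°.

θ_min ≈ 22.21°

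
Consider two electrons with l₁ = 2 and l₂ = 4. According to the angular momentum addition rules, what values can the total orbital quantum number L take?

The total orbital quantum number L ranges from |l₁ − l₂| to l₁ + l₂ in integer steps.
Allowed values: L = 2, 3, 4, 5, 6.

L = 2, 3, 4, 5, 6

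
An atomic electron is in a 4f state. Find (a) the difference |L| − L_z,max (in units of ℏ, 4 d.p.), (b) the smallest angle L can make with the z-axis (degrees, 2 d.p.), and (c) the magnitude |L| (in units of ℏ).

|L|−L_z,max ≈ 0.4641ℏ; θ_min ≈ 30.00°; |L| = 2√3 ℏ ≈ 3.464ℏ

For 4f, l = 3.
|L| − L_z,max = (2√3 − 3)ℏ ≈ 0.4641ℏ.
cos θ_min = 3/√12, so θ_min ≈ 30.00°.
|L| = ℏ√(3·4) = 2√3 ℏ ≈ 3.464ℏ.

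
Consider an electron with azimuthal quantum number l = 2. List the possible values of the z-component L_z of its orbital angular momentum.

L_z ∈ {−2ℏ, −ℏ, 0, ℏ, 2ℏ}

L_z = m_l ℏ with m_l ranging from −l to +l in integer steps.
For l = 2: m_l ∈ {-2, -1, 0, 1, 2}.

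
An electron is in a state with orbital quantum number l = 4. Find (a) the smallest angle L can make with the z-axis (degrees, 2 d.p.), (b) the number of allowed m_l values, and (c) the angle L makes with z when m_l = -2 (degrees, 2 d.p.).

θ_min ≈ 26.57°; 9 values; θ(m_l=-2) ≈ 116.57°

cos θ_min = 4/√20, so θ_min ≈ 26.57°.
There are 2l+1 = 9 values of m_l.
For m_l = -2: cos θ = -2/√20, θ ≈ 116.57°.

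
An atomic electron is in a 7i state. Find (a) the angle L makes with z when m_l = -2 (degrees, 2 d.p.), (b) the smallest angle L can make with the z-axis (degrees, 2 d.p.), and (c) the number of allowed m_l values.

θ(m_l=-2) ≈ 107.98°; θ_min ≈ 22.21°; 13 values

The 7i subshell has l = 6.
For m_l = -2: cos θ = -2/√42, θ ≈ 107.98°.
cos θ_min = 6/√42, so θ_min ≈ 22.21°.
There are 2l+1 = 13 values of m_l.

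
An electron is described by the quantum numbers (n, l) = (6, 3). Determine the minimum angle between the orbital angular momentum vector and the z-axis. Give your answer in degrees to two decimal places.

θ_min ≈ 30.00°

|L| = ℏ√(l(l+1)) = 2√3 ℏ.
The smallest angle corresponds to the largest L_z, i.e. m_l = l = 3, giving L_z = 3ℏ.
cos θ_min = 3/√12, so θ_min ≈ 30.00°.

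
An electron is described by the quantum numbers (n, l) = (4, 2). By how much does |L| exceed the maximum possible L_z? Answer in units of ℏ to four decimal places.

|L| = √6 ℏ ≈ 2.4495ℏ, while L_z,max = lℏ = 2ℏ.
The difference is (√6 − 2)ℏ ≈ 0.4495ℏ.

|L| − L_z,max ≈ 0.4495ℏ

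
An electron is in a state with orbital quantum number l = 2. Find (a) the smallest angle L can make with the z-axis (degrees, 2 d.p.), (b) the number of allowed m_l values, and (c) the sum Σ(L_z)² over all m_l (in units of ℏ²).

θ_min ≈ 35.26°; 5 values; Σ(L_z)² = 10 ℏ²

cos θ_min = 2/√6, so θ_min ≈ 35.26°.
There are 2l+1 = 5 values of m_l.
Σ m_l² = 10, so Σ(L_z)² = 10 ℏ².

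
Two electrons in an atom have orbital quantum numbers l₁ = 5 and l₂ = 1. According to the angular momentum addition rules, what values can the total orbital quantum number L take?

L runs from |5 − 1| = 4 to 5 + 1 = 6.
So L can be 4, 5, 6.

L = 4, 5, 6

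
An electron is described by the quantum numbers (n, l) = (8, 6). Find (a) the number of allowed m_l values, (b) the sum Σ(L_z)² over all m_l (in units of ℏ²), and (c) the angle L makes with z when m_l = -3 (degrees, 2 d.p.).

There are 2l+1 = 13 values of m_l.
Σ m_l² = 182, so Σ(L_z)² = 182 ℏ².
For m_l = -3: cos θ = -3/√42, θ ≈ 117.58°.

13 values; Σ(L_z)² = 182 ℏ²; θ(m_l=-3) ≈ 117.58°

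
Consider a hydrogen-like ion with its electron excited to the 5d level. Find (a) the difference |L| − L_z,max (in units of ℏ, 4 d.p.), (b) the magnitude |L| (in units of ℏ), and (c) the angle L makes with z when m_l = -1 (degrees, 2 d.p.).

The 5d level has l = 2.
|L| − L_z,max = (√6 − 2)ℏ ≈ 0.4495ℏ.
|L| = ℏ√(2·3) = √6 ℏ ≈ 2.449ℏ.
For m_l = -1: cos θ = -1/√6, θ ≈ 114.09°.

|L|−L_z,max ≈ 0.4495ℏ; |L| = √6 ℏ ≈ 2.449ℏ; θ(m_l=-1) ≈ 114.09°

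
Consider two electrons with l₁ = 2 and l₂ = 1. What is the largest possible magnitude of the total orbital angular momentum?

L runs from |2 − 1| = 1 to 2 + 1 = 3.
L ∈ {1, 2, 3}.
The largest magnitude corresponds to L = 3: |L_tot| = ℏ√(3·4) = 2√3 ℏ.

|L_tot|_max = 2√3 ℏ ≈ 3.464ℏ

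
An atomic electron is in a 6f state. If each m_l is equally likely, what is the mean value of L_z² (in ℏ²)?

⟨L_z²⟩ = 4 ℏ²

The 6f subshell has l = 3.
m_l ∈ {-3, -2, -1, 0, 1, 2, 3}.
Average of L_z² over 7 states: 28/7 ℏ² = 4 ℏ².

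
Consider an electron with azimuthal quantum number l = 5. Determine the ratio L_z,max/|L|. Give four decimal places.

|L| = √30 ℏ ≈ 5.4772ℏ, while L_z,max = lℏ = 5ℏ.
L_z,max/|L| = 5/√30 = 0.9129.

L_z,max/|L| = 0.9129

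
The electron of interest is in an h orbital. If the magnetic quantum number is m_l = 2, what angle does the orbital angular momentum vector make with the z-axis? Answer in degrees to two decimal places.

θ ≈ 68.58°

An h state has l = 5.
|L| = √(l(l+1)) ℏ = √30 ℏ.
L_z = m_l ℏ = 2ℏ.
cos θ = L_z/|L| = 2/√30, so θ ≈ 68.58°.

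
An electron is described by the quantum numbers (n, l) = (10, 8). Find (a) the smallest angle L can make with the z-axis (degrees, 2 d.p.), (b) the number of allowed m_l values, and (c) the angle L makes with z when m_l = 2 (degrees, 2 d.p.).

cos θ_min = 8/√72, so θ_min ≈ 19.47°.
There are 2l+1 = 17 values of m_l.
For m_l = 2: cos θ = 2/√72, θ ≈ 76.37°.

θ_min ≈ 19.47°; 17 values; θ(m_l=2) ≈ 76.37°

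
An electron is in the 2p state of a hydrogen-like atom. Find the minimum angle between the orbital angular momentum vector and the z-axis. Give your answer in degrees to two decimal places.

The 2p subshell has l = 1.
|L| = √(l(l+1)) ℏ = √2 ℏ.
The smallest angle corresponds to the largest L_z, i.e. m_l = l = 1, giving L_z = 1ℏ.
cos θ_min = 1/√2, so θ_min ≈ 45.00°.

θ_min ≈ 45.00°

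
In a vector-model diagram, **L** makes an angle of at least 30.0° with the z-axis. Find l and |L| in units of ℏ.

l = 3, |L| = 2√3 ℏ ≈ 3.464ℏ

At minimum angle, m_l = l, so cos θ = l/√(l(l+1)); cos²θ = l/(l+1) = 0.7500.
Thus l = 0.7500/(1 − 0.7500) ≈ 3.
Then |L| = ℏ√(3·4) = 2√3 ℏ.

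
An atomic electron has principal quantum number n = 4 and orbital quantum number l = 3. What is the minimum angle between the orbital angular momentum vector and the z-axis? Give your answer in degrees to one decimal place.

|L| = √(l(l+1)) ℏ = 2√3 ℏ.
The smallest angle corresponds to the largest L_z, i.e. m_l = l = 3, giving L_z = 3ℏ.
cos θ_min = 3/√12, so θ_min ≈ 30.0°.

θ_min ≈ 30.0°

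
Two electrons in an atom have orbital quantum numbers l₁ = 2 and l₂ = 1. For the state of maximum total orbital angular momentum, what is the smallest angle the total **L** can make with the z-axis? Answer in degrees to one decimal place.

L runs from |2 − 1| = 1 to 2 + 1 = 3.
So L can be 1, 2, 3.
The maximum is L = 3, with |L_tot| = ℏ√(3·4) = 2√3 ℏ.
The minimum angle with z is arccos(3/√12) ≈ 30.0°.

θ_min ≈ 30.0°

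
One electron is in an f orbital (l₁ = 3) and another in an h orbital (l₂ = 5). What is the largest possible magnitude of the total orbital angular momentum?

|L_tot|_max = 6√2 ℏ ≈ 8.485ℏ

The total orbital quantum number L ranges from |l₁ − l₂| to l₁ + l₂ in integer steps.
Allowed values: L = 2, 3, 4, 5, 6, 7, 8.
The largest magnitude corresponds to L = 8: |L_tot| = ℏ√(8·9) = 6√2 ℏ.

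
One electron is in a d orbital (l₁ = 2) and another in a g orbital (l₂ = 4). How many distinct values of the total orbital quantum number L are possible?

By the triangle rule, |l₁ − l₂| ≤ L ≤ l₁ + l₂.
Allowed values: L = 2, 3, 4, 5, 6.
That is 5 values.

5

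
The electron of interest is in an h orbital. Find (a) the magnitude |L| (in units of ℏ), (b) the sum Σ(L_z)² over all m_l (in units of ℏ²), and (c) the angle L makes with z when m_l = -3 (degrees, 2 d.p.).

An h state has l = 5.
|L| = ℏ√(5·6) = √30 ℏ ≈ 5.477ℏ.
Σ m_l² = 110, so Σ(L_z)² = 110 ℏ².
For m_l = -3: cos θ = -3/√30, θ ≈ 123.21°.

|L| = √30 ℏ ≈ 5.477ℏ; Σ(L_z)² = 110 ℏ²; θ(m_l=-3) ≈ 123.21°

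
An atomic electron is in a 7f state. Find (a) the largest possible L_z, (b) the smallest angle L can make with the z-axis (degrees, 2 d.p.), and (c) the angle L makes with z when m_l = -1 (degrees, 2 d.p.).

For 7f, l = 3.
L_z,max = lℏ = 3ℏ.
cos θ_min = 3/√12, so θ_min ≈ 30.00°.
For m_l = -1: cos θ = -1/√12, θ ≈ 106.78°.

L_z,max = 3ℏ; θ_min ≈ 30.00°; θ(m_l=-1) ≈ 106.78°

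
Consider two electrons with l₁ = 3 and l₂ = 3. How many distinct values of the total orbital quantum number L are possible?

L runs from |3 − 3| = 0 to 3 + 3 = 6.
Allowed values: L = 0, 1, 2, 3, 4, 5, 6.
That is 7 values.

7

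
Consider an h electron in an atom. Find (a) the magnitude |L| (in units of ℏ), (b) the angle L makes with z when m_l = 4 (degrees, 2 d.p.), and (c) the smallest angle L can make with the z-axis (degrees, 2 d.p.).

H corresponds to l = 5.
|L| = ℏ√(5·6) = √30 ℏ ≈ 5.477ℏ.
For m_l = 4: cos θ = 4/√30, θ ≈ 43.09°.
cos θ_min = 5/√30, so θ_min ≈ 24.09°.

|L| = √30 ℏ ≈ 5.477ℏ; θ(m_l=4) ≈ 43.09°; θ_min ≈ 24.09°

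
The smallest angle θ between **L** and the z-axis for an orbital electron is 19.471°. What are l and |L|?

cos θ_min = l/√(l(l+1)) = √(l/(l+1)), so l/(l+1) = cos²(19.471°) = 0.8889.
Solving: l = 8.
Then |L| = ℏ√(8·9) = 6√2 ℏ.

l = 8, |L| = 6√2 ℏ ≈ 8.485ℏ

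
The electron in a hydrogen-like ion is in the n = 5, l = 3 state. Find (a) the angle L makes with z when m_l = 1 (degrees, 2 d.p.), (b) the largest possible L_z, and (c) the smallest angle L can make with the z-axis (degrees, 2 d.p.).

θ(m_l=1) ≈ 73.22°; L_z,max = 3ℏ; θ_min ≈ 30.00°

For m_l = 1: cos θ = 1/√12, θ ≈ 73.22°.
L_z,max = lℏ = 3ℏ.
cos θ_min = 3/√12, so θ_min ≈ 30.00°.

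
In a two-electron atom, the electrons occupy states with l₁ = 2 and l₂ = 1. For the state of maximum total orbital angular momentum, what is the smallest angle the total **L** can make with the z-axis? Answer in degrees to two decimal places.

By the triangle rule, |l₁ − l₂| ≤ L ≤ l₁ + l₂.
So L can be 1, 2, 3.
The maximum is L = 3, with |L_tot| = ℏ√(3·4) = 2√3 ℏ.
The minimum angle with z is arccos(3/√12) ≈ 30.00°.

θ_min ≈ 30.00°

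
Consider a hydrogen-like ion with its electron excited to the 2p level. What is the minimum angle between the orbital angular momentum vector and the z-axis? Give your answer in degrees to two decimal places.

θ_min ≈ 45.00°

The 2p level has l = 1.
|L| = ℏ√(l(l+1)) = √2 ℏ.
The smallest angle corresponds to the largest L_z, i.e. m_l = l = 1, giving L_z = 1ℏ.
cos θ_min = 1/√2, so θ_min ≈ 45.00°.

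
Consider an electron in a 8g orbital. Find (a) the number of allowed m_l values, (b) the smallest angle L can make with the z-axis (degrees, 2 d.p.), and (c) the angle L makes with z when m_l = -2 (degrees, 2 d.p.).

For 8g, l = 4.
There are 2l+1 = 9 values of m_l.
cos θ_min = 4/√20, so θ_min ≈ 26.57°.
For m_l = -2: cos θ = -2/√20, θ ≈ 116.57°.

9 values; θ_min ≈ 26.57°; θ(m_l=-2) ≈ 116.57°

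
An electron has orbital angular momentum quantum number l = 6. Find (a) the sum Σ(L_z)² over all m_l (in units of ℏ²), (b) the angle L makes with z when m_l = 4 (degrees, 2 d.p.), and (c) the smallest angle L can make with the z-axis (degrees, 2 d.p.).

Σ m_l² = 182, so Σ(L_z)² = 182 ℏ².
For m_l = 4: cos θ = 4/√42, θ ≈ 51.89°.
cos θ_min = 6/√42, so θ_min ≈ 22.21°.

Σ(L_z)² = 182 ℏ²; θ(m_l=4) ≈ 51.89°; θ_min ≈ 22.21°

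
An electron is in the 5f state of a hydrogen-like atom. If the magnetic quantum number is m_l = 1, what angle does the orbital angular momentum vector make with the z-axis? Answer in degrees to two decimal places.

The 5f subshell has l = 3.
|L|² = l(l+1)ℏ² = 12ℏ², so |L| = 2√3 ℏ.
L_z = m_l ℏ = 1ℏ.
cos θ = L_z/|L| = 1/√12, so θ ≈ 73.22°.

θ ≈ 73.22°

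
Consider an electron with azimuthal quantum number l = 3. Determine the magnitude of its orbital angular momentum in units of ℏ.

|L| = 2√3 ℏ ≈ 3.464ℏ

|L| = ℏ√(l(l+1)) = ℏ√(3·4) = 2√3 ℏ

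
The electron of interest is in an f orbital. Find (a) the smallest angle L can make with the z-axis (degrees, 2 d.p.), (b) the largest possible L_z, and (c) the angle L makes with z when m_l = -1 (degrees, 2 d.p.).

An f state has l = 3.
cos θ_min = 3/√12, so θ_min ≈ 30.00°.
L_z,max = lℏ = 3ℏ.
For m_l = -1: cos θ = -1/√12, θ ≈ 106.78°.

θ_min ≈ 30.00°; L_z,max = 3ℏ; θ(m_l=-1) ≈ 106.78°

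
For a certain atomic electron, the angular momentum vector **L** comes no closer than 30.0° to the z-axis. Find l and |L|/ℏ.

cos²θ_min = l/(l+1) = 0.7500.
l = cos²θ/sin²θ ≈ 3.
Then |L| = ℏ√(3·4) = 2√3 ℏ.

l = 3, |L| = 2√3 ℏ ≈ 3.464ℏ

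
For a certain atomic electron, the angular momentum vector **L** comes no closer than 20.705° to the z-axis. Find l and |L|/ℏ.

At minimum angle, m_l = l, so cos θ = l/√(l(l+1)); cos²θ = l/(l+1) = 0.8750.
Thus l = 0.8750/(1 − 0.8750) ≈ 7.
Then |L| = ℏ√(7·8) = 2√14 ℏ.

l = 7, |L| = 2√14 ℏ ≈ 7.483ℏ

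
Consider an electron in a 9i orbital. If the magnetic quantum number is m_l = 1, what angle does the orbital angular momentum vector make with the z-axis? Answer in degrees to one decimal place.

For 9i, l = 6.
|L| = ℏ√(l(l+1)) = √42 ℏ.
L_z = m_l ℏ = 1ℏ.
cos θ = L_z/|L| = 1/√42, so θ ≈ 81.1°.

θ ≈ 81.1°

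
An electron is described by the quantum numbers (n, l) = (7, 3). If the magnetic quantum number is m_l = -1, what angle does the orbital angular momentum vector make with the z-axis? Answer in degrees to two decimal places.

θ ≈ 106.78°

|L|² = l(l+1)ℏ² = 12ℏ², so |L| = 2√3 ℏ.
L_z = m_l ℏ = −1ℏ.
cos θ = L_z/|L| = -1/√12, so θ ≈ 106.78°.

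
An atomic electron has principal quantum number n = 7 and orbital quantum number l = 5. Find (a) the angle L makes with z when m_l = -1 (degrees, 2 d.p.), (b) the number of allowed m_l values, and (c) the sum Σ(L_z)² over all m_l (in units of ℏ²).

For m_l = -1: cos θ = -1/√30, θ ≈ 100.52°.
There are 2l+1 = 11 values of m_l.
Σ m_l² = 110, so Σ(L_z)² = 110 ℏ².

θ(m_l=-1) ≈ 100.52°; 11 values; Σ(L_z)² = 110 ℏ²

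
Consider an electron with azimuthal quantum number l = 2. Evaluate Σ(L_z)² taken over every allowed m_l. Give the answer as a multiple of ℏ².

Σ(L_z)² = 10 ℏ²

The allowed m_l values are -2, -1, 0, 1, 2.
Σ m_l² = 2·(1 + 4) = 10.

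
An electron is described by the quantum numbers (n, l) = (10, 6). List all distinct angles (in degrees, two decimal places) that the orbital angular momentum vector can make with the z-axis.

θ ∈ {22.21°, 39.51°, 51.89°, 62.42°, 72.02°, 81.12°, 90.00°, 98.88°, 107.98°, 117.58°, 128.11°, 140.49°, 157.79°}

|L| = √(l(l+1)) ℏ = √42 ℏ.
cos θ = m_l/√42 for each m_l ∈ {-6, -5, -4, -3, -2, -1, 0, 1, 2, 3, 4, 5, 6}.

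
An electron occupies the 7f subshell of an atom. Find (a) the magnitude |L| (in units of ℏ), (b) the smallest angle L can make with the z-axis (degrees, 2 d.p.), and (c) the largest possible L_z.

The 7f subshell has l = 3.
|L| = ℏ√(3·4) = 2√3 ℏ ≈ 3.464ℏ.
cos θ_min = 3/√12, so θ_min ≈ 30.00°.
L_z,max = lℏ = 3ℏ.

|L| = 2√3 ℏ ≈ 3.464ℏ; θ_min ≈ 30.00°; L_z,max = 3ℏ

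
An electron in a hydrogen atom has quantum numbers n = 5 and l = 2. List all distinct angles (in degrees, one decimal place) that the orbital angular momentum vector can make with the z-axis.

|L| = √(l(l+1)) ℏ = √6 ℏ.
cos θ = m_l/√6 for each m_l ∈ {-2, -1, 0, 1, 2}.

θ ∈ {35.3°, 65.9°, 90.0°, 114.1°, 144.7°}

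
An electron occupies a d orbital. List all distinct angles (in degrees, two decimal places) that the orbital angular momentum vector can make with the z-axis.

For a d orbital, l = 2.
|L|² = l(l+1)ℏ² = 6ℏ², so |L| = √6 ℏ.
cos θ = m_l/√6 for each m_l ∈ {-2, -1, 0, 1, 2}.

θ ∈ {35.26°, 65.91°, 90.00°, 114.09°, 144.74°}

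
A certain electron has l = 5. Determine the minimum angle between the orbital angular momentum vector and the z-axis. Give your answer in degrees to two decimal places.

θ_min ≈ 24.09°

|L|² = l(l+1)ℏ² = 30ℏ², so |L| = √30 ℏ.
The smallest angle corresponds to the largest L_z, i.e. m_l = l = 5, giving L_z = 5ℏ.
cos θ_min = 5/√30, so θ_min ≈ 24.09°.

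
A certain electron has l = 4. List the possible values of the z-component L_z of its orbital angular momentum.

L_z ∈ {−4ℏ, −3ℏ, −2ℏ, −ℏ, 0, ℏ, 2ℏ, 3ℏ, 4ℏ}

L_z = m_l ℏ with m_l ranging from −l to +l in integer steps.
For l = 4: m_l ∈ {-4, -3, -2, -1, 0, 1, 2, 3, 4}.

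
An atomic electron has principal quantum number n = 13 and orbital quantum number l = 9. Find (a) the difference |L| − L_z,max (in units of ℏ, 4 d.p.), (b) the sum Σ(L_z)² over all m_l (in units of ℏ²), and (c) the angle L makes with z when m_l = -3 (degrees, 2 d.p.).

|L| − L_z,max = (3√10 − 9)ℏ ≈ 0.4868ℏ.
Σ m_l² = 570, so Σ(L_z)² = 570 ℏ².
For m_l = -3: cos θ = -3/√90, θ ≈ 108.43°.

|L|−L_z,max ≈ 0.4868ℏ; Σ(L_z)² = 570 ℏ²; θ(m_l=-3) ≈ 108.43°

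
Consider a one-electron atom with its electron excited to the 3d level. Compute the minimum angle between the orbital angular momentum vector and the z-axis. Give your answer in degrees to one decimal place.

The 3d level has l = 2.
|L| = ℏ√(l(l+1)) = √6 ℏ.
The smallest angle corresponds to the largest L_z, i.e. m_l = l = 2, giving L_z = 2ℏ.
cos θ_min = 2/√6, so θ_min ≈ 35.3°.

θ_min ≈ 35.3°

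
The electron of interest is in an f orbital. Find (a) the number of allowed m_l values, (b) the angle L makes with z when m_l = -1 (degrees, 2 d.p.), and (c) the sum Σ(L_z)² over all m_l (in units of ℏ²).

For an f orbital, l = 3.
There are 2l+1 = 7 values of m_l.
For m_l = -1: cos θ = -1/√12, θ ≈ 106.78°.
Σ m_l² = 28, so Σ(L_z)² = 28 ℏ².

7 values; θ(m_l=-1) ≈ 106.78°; Σ(L_z)² = 28 ℏ²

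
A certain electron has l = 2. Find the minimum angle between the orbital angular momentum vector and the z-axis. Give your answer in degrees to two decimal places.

θ_min ≈ 35.26°

|L| = √(l(l+1)) ℏ = √6 ℏ.
The smallest angle corresponds to the largest L_z, i.e. m_l = l = 2, giving L_z = 2ℏ.
cos θ_min = 2/√6, so θ_min ≈ 35.26°.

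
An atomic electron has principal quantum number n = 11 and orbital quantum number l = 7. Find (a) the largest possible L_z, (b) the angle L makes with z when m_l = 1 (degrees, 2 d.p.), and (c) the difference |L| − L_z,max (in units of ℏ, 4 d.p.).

L_z,max = 7ℏ; θ(m_l=1) ≈ 82.32°; |L|−L_z,max ≈ 0.4833ℏ

L_z,max = lℏ = 7ℏ.
For m_l = 1: cos θ = 1/√56, θ ≈ 82.32°.
|L| − L_z,max = (2√14 − 7)ℏ ≈ 0.4833ℏ.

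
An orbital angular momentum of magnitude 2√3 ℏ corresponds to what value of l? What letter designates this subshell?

l = 3 (f orbital)

Since |L|² = l(l+1)ℏ², l(l+1) = 12.
The positive root is l = 3.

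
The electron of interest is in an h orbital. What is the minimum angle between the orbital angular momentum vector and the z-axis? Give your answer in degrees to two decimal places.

For an h orbital, l = 5.
|L| = ℏ√(l(l+1)) = √30 ℏ.
The smallest angle corresponds to the largest L_z, i.e. m_l = l = 5, giving L_z = 5ℏ.
cos θ_min = 5/√30, so θ_min ≈ 24.09°.

θ_min ≈ 24.09°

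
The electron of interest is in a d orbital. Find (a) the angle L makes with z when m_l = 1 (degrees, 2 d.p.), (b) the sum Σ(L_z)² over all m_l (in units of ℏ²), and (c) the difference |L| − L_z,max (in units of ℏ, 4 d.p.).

θ(m_l=1) ≈ 65.91°; Σ(L_z)² = 10 ℏ²; |L|−L_z,max ≈ 0.4495ℏ

D corresponds to l = 2.
For m_l = 1: cos θ = 1/√6, θ ≈ 65.91°.
Σ m_l² = 10, so Σ(L_z)² = 10 ℏ².
|L| − L_z,max = (√6 − 2)ℏ ≈ 0.4495ℏ.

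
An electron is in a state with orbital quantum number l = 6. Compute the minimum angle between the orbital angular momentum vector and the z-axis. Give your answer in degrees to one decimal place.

|L| = √(l(l+1)) ℏ = √42 ℏ.
The smallest angle corresponds to the largest L_z, i.e. m_l = l = 6, giving L_z = 6ℏ.
cos θ_min = 6/√42, so θ_min ≈ 22.2°.

θ_min ≈ 22.2°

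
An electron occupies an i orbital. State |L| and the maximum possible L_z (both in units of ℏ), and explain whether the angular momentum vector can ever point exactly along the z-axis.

No: L_z,max = 6ℏ < |L| = √42 ℏ ≈ 6.481ℏ

For an i orbital, l = 6.
|L| = √42 ℏ ≈ 6.4807ℏ, while L_z,max = lℏ = 6ℏ.
Since |L| > L_z,max, the vector can never point exactly along z; the closest it comes is θ_min = arccos(6/√42) ≈ 22.2°.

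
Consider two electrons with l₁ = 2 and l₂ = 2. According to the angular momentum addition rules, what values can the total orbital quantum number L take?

L = 0, 1, 2, 3, 4

The total orbital quantum number L ranges from |l₁ − l₂| to l₁ + l₂ in integer steps.
Allowed values: L = 0, 1, 2, 3, 4.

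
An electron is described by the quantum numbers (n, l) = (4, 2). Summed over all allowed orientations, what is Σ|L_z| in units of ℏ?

m_l runs from −2 to 2, i.e. {-2, -1, 0, 1, 2}.
Σ|m_l| = l(l+1) = 6.

Σ|L_z| = 6 ℏ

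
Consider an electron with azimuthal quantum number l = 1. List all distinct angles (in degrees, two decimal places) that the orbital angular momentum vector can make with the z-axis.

|L| = √(l(l+1)) ℏ = √2 ℏ.
cos θ = m_l/√2 for each m_l ∈ {-1, 0, 1}.

θ ∈ {45.00°, 90.00°, 135.00°}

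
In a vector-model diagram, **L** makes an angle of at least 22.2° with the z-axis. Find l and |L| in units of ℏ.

l = 6, |L| = √42 ℏ ≈ 6.481ℏ

cos²θ_min = l/(l+1) = 0.8572.
Thus l = 0.8572/(1 − 0.8572) ≈ 6.
Then |L| = ℏ√(6·7) = √42 ℏ.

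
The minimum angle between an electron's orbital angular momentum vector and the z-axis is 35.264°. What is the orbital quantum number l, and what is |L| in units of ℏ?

cos θ_min = l/√(l(l+1)) = √(l/(l+1)), so l/(l+1) = cos²(35.264°) = 0.6667.
Solving: l = 2.
Then |L| = ℏ√(2·3) = √6 ℏ.

l = 2, |L| = √6 ℏ ≈ 2.449ℏ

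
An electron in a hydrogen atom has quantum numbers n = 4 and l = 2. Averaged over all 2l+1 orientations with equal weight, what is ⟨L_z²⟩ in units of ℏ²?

⟨L_z²⟩ = 2 ℏ²

m_l runs from −2 to 2, i.e. {-2, -1, 0, 1, 2}.
Average of L_z² over 5 states: 10/5 ℏ² = 2 ℏ².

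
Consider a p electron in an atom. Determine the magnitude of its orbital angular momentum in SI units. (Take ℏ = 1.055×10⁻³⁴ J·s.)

|L| = 1.492×10⁻³⁴ J·s

For a p orbital, l = 1.
|L| = ℏ√(l(l+1)) = ℏ√(1·2) = √2 ℏ
Numerically, |L| = 1.414 × (1.055×10⁻³⁴ J·s) = 1.492×10⁻³⁴ J·s.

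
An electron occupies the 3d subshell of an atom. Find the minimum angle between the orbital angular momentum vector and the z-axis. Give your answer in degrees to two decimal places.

θ_min ≈ 35.26°

3d means n = 3, l = 2.
|L| = √(l(l+1)) ℏ = √6 ℏ.
The smallest angle corresponds to the largest L_z, i.e. m_l = l = 2, giving L_z = 2ℏ.
cos θ_min = 2/√6, so θ_min ≈ 35.26°.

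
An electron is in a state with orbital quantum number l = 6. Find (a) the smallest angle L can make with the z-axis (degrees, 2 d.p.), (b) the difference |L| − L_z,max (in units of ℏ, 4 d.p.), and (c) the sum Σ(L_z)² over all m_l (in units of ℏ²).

cos θ_min = 6/√42, so θ_min ≈ 22.21°.
|L| − L_z,max = (√42 − 6)ℏ ≈ 0.4807ℏ.
Σ m_l² = 182, so Σ(L_z)² = 182 ℏ².

θ_min ≈ 22.21°; |L|−L_z,max ≈ 0.4807ℏ; Σ(L_z)² = 182 ℏ²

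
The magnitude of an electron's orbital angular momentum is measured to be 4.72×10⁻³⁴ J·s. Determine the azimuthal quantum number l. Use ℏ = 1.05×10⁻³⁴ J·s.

l = 4

|L|/ℏ = (4.72×10⁻³⁴)/(1.05×10⁻³⁴) ≈ 4.495.
l(l+1) ≈ 4.495² ≈ 20.21, so l = 4.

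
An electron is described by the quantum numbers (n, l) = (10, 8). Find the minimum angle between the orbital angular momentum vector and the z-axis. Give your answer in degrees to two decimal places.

θ_min ≈ 19.47°

|L| = √(l(l+1)) ℏ = 6√2 ℏ.
The smallest angle corresponds to the largest L_z, i.e. m_l = l = 8, giving L_z = 8ℏ.
cos θ_min = 8/√72, so θ_min ≈ 19.47°.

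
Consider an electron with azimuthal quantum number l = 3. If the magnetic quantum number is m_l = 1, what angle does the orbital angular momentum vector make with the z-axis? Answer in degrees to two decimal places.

|L| = √(l(l+1)) ℏ = 2√3 ℏ.
L_z = m_l ℏ = 1ℏ.
cos θ = L_z/|L| = 1/√12, so θ ≈ 73.22°.

θ ≈ 73.22°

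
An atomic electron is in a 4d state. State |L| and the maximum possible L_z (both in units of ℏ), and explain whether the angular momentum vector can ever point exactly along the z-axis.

For 4d, l = 2.
|L| = √6 ℏ ≈ 2.4495ℏ, while L_z,max = lℏ = 2ℏ.
Since |L| > L_z,max, the vector can never point exactly along z; the closest it comes is θ_min = arccos(2/√6) ≈ 35.3°.

No: L_z,max = 2ℏ < |L| = √6 ℏ ≈ 2.449ℏ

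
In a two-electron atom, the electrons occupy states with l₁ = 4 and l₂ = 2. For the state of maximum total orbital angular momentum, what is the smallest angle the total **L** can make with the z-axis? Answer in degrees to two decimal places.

L runs from |4 − 2| = 2 to 4 + 2 = 6.
L ∈ {2, 3, 4, 5, 6}.
The maximum is L = 6, with |L_tot| = ℏ√(6·7) = √42 ℏ.
The minimum angle with z is arccos(6/√42) ≈ 22.21°.

θ_min ≈ 22.21°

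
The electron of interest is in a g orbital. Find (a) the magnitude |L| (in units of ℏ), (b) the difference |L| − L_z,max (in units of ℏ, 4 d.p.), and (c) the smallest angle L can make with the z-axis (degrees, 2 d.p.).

G corresponds to l = 4.
|L| = ℏ√(4·5) = 2√5 ℏ ≈ 4.472ℏ.
|L| − L_z,max = (2√5 − 4)ℏ ≈ 0.4721ℏ.
cos θ_min = 4/√20, so θ_min ≈ 26.57°.

|L| = 2√5 ℏ ≈ 4.472ℏ; |L|−L_z,max ≈ 0.4721ℏ; θ_min ≈ 26.57°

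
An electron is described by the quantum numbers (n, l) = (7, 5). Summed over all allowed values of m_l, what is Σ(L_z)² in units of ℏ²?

Σ(L_z)² = 110 ℏ²

The allowed m_l values are -5, -4, -3, -2, -1, 0, 1, 2, 3, 4, 5.
Σ m_l² = l(l+1)(2l+1)/3 = 5·6·11/3 = 110.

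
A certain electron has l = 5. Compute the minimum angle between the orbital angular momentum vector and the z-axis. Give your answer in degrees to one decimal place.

|L|² = l(l+1)ℏ² = 30ℏ², so |L| = √30 ℏ.
The smallest angle corresponds to the largest L_z, i.e. m_l = l = 5, giving L_z = 5ℏ.
cos θ_min = 5/√30, so θ_min ≈ 24.1°.

θ_min ≈ 24.1°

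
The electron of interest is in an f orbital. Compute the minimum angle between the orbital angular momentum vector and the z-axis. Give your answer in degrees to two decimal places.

The letter f corresponds to l = 3.
|L| = √(l(l+1)) ℏ = 2√3 ℏ.
The smallest angle corresponds to the largest L_z, i.e. m_l = l = 3, giving L_z = 3ℏ.
cos θ_min = 3/√12, so θ_min ≈ 30.00°.

θ_min ≈ 30.00°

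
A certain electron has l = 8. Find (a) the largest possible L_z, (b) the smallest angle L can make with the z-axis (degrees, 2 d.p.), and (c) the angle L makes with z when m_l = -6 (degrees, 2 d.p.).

L_z,max = lℏ = 8ℏ.
cos θ_min = 8/√72, so θ_min ≈ 19.47°.
For m_l = -6: cos θ = -6/√72, θ ≈ 135.00°.

L_z,max = 8ℏ; θ_min ≈ 19.47°; θ(m_l=-6) ≈ 135.00°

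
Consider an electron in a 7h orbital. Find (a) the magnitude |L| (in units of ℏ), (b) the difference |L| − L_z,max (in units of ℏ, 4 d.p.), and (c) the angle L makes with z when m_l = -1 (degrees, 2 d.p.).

|L| = √30 ℏ ≈ 5.477ℏ; |L|−L_z,max ≈ 0.4772ℏ; θ(m_l=-1) ≈ 100.52°

7h means n = 7, l = 5.
|L| = ℏ√(5·6) = √30 ℏ ≈ 5.477ℏ.
|L| − L_z,max = (√30 − 5)ℏ ≈ 0.4772ℏ.
For m_l = -1: cos θ = -1/√30, θ ≈ 100.52°.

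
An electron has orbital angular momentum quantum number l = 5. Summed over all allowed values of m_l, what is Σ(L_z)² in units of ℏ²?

m_l runs from −5 to 5, i.e. {-5, -4, -3, -2, -1, 0, 1, 2, 3, 4, 5}.
Summing m² from −5 to 5: Σ m_l² = 110.

Σ(L_z)² = 110 ℏ²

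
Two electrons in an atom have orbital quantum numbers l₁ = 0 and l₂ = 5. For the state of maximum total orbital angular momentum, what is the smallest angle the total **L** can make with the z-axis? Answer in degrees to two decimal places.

Angular momentum addition gives L = |l₁ − l₂|, …, l₁ + l₂.
L ∈ {5}.
The maximum is L = 5, with |L_tot| = ℏ√(5·6) = √30 ℏ.
The minimum angle with z is arccos(5/√30) ≈ 24.09°.

θ_min ≈ 24.09°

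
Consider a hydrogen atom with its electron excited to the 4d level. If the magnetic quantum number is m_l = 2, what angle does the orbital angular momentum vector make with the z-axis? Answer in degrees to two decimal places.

θ ≈ 35.26°

The 4d level has l = 2.
|L|² = l(l+1)ℏ² = 6ℏ², so |L| = √6 ℏ.
L_z = m_l ℏ = 2ℏ.
cos θ = L_z/|L| = 2/√6, so θ ≈ 35.26°.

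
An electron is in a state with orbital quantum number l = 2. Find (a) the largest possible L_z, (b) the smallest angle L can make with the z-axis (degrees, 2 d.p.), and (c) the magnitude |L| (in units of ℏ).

L_z,max = lℏ = 2ℏ.
cos θ_min = 2/√6, so θ_min ≈ 35.26°.
|L| = ℏ√(2·3) = √6 ℏ ≈ 2.449ℏ.

L_z,max = 2ℏ; θ_min ≈ 35.26°; |L| = √6 ℏ ≈ 2.449ℏ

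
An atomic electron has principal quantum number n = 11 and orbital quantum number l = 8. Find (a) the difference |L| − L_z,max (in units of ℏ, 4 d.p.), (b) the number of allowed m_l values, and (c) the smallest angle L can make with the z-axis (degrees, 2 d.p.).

|L| − L_z,max = (6√2 − 8)ℏ ≈ 0.4853ℏ.
There are 2l+1 = 17 values of m_l.
cos θ_min = 8/√72, so θ_min ≈ 19.47°.

|L|−L_z,max ≈ 0.4853ℏ; 17 values; θ_min ≈ 19.47°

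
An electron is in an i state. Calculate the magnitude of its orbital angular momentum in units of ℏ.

For an i orbital, l = 6.
|L| = ℏ√(l(l+1)) = ℏ√(6·7) = √42 ℏ

|L| = √42 ℏ ≈ 6.481ℏ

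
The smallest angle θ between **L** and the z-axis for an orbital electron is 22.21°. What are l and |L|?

l = 6, |L| = √42 ℏ ≈ 6.481ℏ

cos²θ_min = l/(l+1) = 0.8571.
Solving: l = 6.
Then |L| = ℏ√(6·7) = √42 ℏ.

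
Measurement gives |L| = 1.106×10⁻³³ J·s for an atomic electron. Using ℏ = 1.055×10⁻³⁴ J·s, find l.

l = 10

Dividing by ℏ: |L|/ℏ ≈ 10.483.
l(l+1) ≈ 10.483² ≈ 109.90, so l = 10.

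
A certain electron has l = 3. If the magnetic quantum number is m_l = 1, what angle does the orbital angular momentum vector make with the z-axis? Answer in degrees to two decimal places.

|L|² = l(l+1)ℏ² = 12ℏ², so |L| = 2√3 ℏ.
L_z = m_l ℏ = 1ℏ.
cos θ = L_z/|L| = 1/√12, so θ ≈ 73.22°.

θ ≈ 73.22°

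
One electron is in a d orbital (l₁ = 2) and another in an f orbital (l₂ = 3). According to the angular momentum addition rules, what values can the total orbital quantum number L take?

L = 1, 2, 3, 4, 5

Angular momentum addition gives L = |l₁ − l₂|, …, l₁ + l₂.
L ∈ {1, 2, 3, 4, 5}.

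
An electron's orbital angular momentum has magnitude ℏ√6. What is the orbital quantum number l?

Since |L|² = l(l+1)ℏ², l(l+1) = 6.
l² + l − 6 = 0 ⇒ l = 2.

l = 2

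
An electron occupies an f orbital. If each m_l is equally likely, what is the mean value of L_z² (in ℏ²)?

⟨L_z²⟩ = 4 ℏ²

For an f orbital, l = 3.
m_l runs from −3 to 3, i.e. {-3, -2, -1, 0, 1, 2, 3}.
Average of L_z² over 7 states: 28/7 ℏ² = 4 ℏ².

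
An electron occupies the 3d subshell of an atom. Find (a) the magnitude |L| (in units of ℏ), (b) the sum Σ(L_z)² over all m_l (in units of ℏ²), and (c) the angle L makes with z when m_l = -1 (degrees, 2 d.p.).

|L| = √6 ℏ ≈ 2.449ℏ; Σ(L_z)² = 10 ℏ²; θ(m_l=-1) ≈ 114.09°

The 3d subshell has l = 2.
|L| = ℏ√(2·3) = √6 ℏ ≈ 2.449ℏ.
Σ m_l² = 10, so Σ(L_z)² = 10 ℏ².
For m_l = -1: cos θ = -1/√6, θ ≈ 114.09°.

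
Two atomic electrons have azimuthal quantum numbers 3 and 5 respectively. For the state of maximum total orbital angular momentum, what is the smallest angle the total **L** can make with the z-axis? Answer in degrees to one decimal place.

By the triangle rule, |l₁ − l₂| ≤ L ≤ l₁ + l₂.
L ∈ {2, 3, 4, 5, 6, 7, 8}.
The maximum is L = 8, with |L_tot| = ℏ√(8·9) = 6√2 ℏ.
The minimum angle with z is arccos(8/√72) ≈ 19.5°.

θ_min ≈ 19.5°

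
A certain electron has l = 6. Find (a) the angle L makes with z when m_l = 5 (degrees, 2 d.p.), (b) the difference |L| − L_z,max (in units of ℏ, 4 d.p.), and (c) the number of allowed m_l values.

For m_l = 5: cos θ = 5/√42, θ ≈ 39.51°.
|L| − L_z,max = (√42 − 6)ℏ ≈ 0.4807ℏ.
There are 2l+1 = 13 values of m_l.

θ(m_l=5) ≈ 39.51°; |L|−L_z,max ≈ 0.4807ℏ; 13 values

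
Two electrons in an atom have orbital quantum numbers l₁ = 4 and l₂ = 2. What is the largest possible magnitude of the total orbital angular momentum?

Angular momentum addition gives L = |l₁ − l₂|, …, l₁ + l₂.
So L can be 2, 3, 4, 5, 6.
The largest magnitude corresponds to L = 6: |L_tot| = ℏ√(6·7) = √42 ℏ.

|L_tot|_max = √42 ℏ ≈ 6.481ℏ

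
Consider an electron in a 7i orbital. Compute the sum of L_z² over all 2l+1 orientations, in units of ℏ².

For 7i, l = 6.
m_l ∈ {-6, -5, -4, -3, -2, -1, 0, 1, 2, 3, 4, 5, 6}.
Summing m² from −6 to 6: Σ m_l² = 182.

Σ(L_z)² = 182 ℏ²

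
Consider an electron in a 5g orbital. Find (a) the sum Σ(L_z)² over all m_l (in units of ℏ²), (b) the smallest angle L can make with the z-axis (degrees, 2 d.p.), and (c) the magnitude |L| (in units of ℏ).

Σ(L_z)² = 60 ℏ²; θ_min ≈ 26.57°; |L| = 2√5 ℏ ≈ 4.472ℏ

The 5g subshell has l = 4.
Σ m_l² = 60, so Σ(L_z)² = 60 ℏ².
cos θ_min = 4/√20, so θ_min ≈ 26.57°.
|L| = ℏ√(4·5) = 2√5 ℏ ≈ 4.472ℏ.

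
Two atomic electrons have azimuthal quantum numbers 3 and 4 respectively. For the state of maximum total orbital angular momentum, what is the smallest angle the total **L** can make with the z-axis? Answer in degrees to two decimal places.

The total orbital quantum number L ranges from |l₁ − l₂| to l₁ + l₂ in integer steps.
L ∈ {1, 2, 3, 4, 5, 6, 7}.
The maximum is L = 7, with |L_tot| = ℏ√(7·8) = 2√14 ℏ.
The minimum angle with z is arccos(7/√56) ≈ 20.70°.

θ_min ≈ 20.70°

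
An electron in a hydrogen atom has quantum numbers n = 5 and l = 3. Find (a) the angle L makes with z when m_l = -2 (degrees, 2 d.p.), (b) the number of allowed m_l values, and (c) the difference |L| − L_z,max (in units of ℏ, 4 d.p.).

For m_l = -2: cos θ = -2/√12, θ ≈ 125.26°.
There are 2l+1 = 7 values of m_l.
|L| − L_z,max = (2√3 − 3)ℏ ≈ 0.4641ℏ.

θ(m_l=-2) ≈ 125.26°; 7 values; |L|−L_z,max ≈ 0.4641ℏ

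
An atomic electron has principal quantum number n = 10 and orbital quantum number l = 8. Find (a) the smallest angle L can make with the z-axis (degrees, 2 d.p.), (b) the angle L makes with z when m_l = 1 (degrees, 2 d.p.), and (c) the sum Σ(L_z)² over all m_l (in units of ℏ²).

θ_min ≈ 19.47°; θ(m_l=1) ≈ 83.23°; Σ(L_z)² = 408 ℏ²

cos θ_min = 8/√72, so θ_min ≈ 19.47°.
For m_l = 1: cos θ = 1/√72, θ ≈ 83.23°.
Σ m_l² = 408, so Σ(L_z)² = 408 ℏ².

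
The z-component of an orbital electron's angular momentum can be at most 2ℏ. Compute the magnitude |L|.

L_z,max = lℏ, so l = 2.
|L| = √(l(l+1)) ℏ = √6 ℏ.

|L| = √6 ℏ ≈ 2.449ℏ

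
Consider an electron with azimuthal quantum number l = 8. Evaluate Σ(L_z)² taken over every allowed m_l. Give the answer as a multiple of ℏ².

Σ(L_z)² = 408 ℏ²

The allowed m_l values are -8, -7, -6, -5, -4, -3, -2, -1, 0, 1, 2, 3, 4, 5, 6, 7, 8.
Summing m² from −8 to 8: Σ m_l² = 408.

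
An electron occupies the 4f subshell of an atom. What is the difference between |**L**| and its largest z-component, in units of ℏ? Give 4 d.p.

|L| − L_z,max ≈ 0.4641ℏ

For 4f, l = 3.
|L| = 2√3 ℏ ≈ 3.4641ℏ, while L_z,max = lℏ = 3ℏ.
The difference is (2√3 − 3)ℏ ≈ 0.4641ℏ.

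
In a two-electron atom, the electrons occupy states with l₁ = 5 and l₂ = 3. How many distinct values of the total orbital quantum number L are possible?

7

By the triangle rule, |l₁ − l₂| ≤ L ≤ l₁ + l₂.
So L can be 2, 3, 4, 5, 6, 7, 8.
That is 7 values.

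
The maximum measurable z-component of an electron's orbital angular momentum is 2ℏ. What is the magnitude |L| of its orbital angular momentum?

|L| = √6 ℏ ≈ 2.449ℏ

Since max m_l = l, l = 2.
Then |L| = ℏ√(2·3) = √6 ℏ.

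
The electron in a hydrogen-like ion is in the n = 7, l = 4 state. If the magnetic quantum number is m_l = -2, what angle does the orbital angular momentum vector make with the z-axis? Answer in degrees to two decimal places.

|L| = √(l(l+1)) ℏ = 2√5 ℏ.
L_z = m_l ℏ = −2ℏ.
cos θ = L_z/|L| = -2/√20, so θ ≈ 116.57°.

θ ≈ 116.57°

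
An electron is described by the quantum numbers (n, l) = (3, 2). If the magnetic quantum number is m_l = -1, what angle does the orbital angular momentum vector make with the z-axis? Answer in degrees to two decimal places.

θ ≈ 114.09°

|L| = ℏ√(l(l+1)) = √6 ℏ.
L_z = m_l ℏ = −1ℏ.
cos θ = L_z/|L| = -1/√6, so θ ≈ 114.09°.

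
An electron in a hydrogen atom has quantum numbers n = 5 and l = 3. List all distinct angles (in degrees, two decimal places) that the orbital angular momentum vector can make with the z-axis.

θ ∈ {30.00°, 54.74°, 73.22°, 90.00°, 106.78°, 125.26°, 150.00°}

|L| = ℏ√(l(l+1)) = 2√3 ℏ.
cos θ = m_l/√12 for each m_l ∈ {-3, -2, -1, 0, 1, 2, 3}.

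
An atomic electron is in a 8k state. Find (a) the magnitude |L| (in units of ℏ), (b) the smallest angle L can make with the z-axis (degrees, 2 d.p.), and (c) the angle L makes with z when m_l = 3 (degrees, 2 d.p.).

For 8k, l = 7.
|L| = ℏ√(7·8) = 2√14 ℏ ≈ 7.483ℏ.
cos θ_min = 7/√56, so θ_min ≈ 20.70°.
For m_l = 3: cos θ = 3/√56, θ ≈ 66.37°.

|L| = 2√14 ℏ ≈ 7.483ℏ; θ_min ≈ 20.70°; θ(m_l=3) ≈ 66.37°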